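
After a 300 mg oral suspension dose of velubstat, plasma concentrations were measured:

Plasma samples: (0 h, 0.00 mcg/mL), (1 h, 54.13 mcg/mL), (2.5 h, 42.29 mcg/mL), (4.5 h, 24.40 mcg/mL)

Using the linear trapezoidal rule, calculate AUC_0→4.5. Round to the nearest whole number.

AUC = 166 mcg/mL·h

Trapezoidal AUC_0→4.5:
  [0→1]: (0.00+54.13)/2 × 1 = 27.065
  [1→2.5]: (54.13+42.29)/2 × 1.5 = 72.315
  [2.5→4.5]: (42.29+24.40)/2 × 2 = 66.69
  Sum = 166.07 mcg/mL·h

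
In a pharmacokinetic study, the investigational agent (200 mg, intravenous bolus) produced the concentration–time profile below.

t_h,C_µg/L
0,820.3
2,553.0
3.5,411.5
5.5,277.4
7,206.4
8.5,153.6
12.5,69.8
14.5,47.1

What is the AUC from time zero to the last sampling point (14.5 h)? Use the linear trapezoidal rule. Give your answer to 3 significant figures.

Trapezoidal AUC_0→14.5:
  [0→2]: (820.3+553.0)/2 × 2 = 1373.3
  [2→3.5]: (553.0+411.5)/2 × 1.5 = 723.375
  [3.5→5.5]: (411.5+277.4)/2 × 2 = 688.9
  [5.5→7]: (277.4+206.4)/2 × 1.5 = 362.85
  [7→8.5]: (206.4+153.6)/2 × 1.5 = 270.0
  [8.5→12.5]: (153.6+69.8)/2 × 4 = 446.8
  [12.5→14.5]: (69.8+47.1)/2 × 2 = 116.9
  Sum = 3982.125 µg/L·h

AUC = 3980 µg/L·h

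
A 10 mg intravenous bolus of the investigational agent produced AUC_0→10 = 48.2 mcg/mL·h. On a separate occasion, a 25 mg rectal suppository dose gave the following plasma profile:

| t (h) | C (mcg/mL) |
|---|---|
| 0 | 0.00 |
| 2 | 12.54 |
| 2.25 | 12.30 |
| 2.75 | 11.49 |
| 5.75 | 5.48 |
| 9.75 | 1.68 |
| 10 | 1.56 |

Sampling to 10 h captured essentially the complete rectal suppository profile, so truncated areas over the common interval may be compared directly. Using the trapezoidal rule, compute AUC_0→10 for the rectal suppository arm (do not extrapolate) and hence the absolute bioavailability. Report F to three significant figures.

F = 0.513

Trapezoidal AUC_0→10 (rectal suppository):
  [0→2]: (0.00+12.54)/2 × 2 = 12.54
  [2→2.25]: (12.54+12.30)/2 × 0.25 = 3.105
  [2.25→2.75]: (12.30+11.49)/2 × 0.5 = 5.9475
  [2.75→5.75]: (11.49+5.48)/2 × 3 = 25.455
  [5.75→9.75]: (5.48+1.68)/2 × 4 = 14.32
  [9.75→10]: (1.68+1.56)/2 × 0.25 = 0.405
  Sum = 61.7725 mcg/mL·h
F = (AUC_ev/D_ev)/(AUC_iv/D_iv) = (61.7725/25)/(48.2/10) = 2.4709/4.82 = 0.5126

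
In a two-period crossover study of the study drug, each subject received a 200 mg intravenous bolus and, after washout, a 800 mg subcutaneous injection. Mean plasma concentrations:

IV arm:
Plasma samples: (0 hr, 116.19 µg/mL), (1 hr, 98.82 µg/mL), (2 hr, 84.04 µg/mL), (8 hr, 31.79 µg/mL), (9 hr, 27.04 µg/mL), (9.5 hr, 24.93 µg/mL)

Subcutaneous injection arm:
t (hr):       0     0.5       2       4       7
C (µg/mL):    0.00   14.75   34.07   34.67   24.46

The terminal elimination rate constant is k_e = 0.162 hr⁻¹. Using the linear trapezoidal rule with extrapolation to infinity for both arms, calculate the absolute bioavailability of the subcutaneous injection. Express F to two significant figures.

Trapezoidal AUC_0→9.5 (IV):
  [0→1]: (116.19+98.82)/2 × 1 = 107.505
  [1→2]: (98.82+84.04)/2 × 1 = 91.43
  [2→8]: (84.04+31.79)/2 × 6 = 347.49
  [8→9]: (31.79+27.04)/2 × 1 = 29.415
  [9→9.5]: (27.04+24.93)/2 × 0.5 = 12.9925
  Sum = 588.8325 µg/mL·hr
IV tail: 24.93/0.162 = 153.889; AUC_iv,0→∞ = 588.8325 + 153.889 = 742.7215 µg/mL·hr
Trapezoidal AUC_0→7 (subcutaneous injection):
  [0→0.5]: (0.00+14.75)/2 × 0.5 = 3.6875
  [0.5→2]: (14.75+34.07)/2 × 1.5 = 36.615
  [2→4]: (34.07+34.67)/2 × 2 = 68.74
  [4→7]: (34.67+24.46)/2 × 3 = 88.695
  Sum = 197.7375 µg/mL·hr
subcutaneous injection tail: 24.46/0.162 = 150.988; AUC_ev,0→∞ = 197.7375 + 150.988 = 348.7255 µg/mL·hr
F = (AUC_ev/D_ev)/(AUC_iv/D_iv) = (348.7255/800)/(742.7215/200) = 0.435907/3.7136075 = 0.1174

F = 0.12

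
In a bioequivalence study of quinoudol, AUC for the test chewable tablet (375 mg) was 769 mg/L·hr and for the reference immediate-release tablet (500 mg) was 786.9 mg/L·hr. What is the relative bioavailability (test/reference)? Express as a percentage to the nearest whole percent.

F_rel = 130%

F_rel = (AUC_test/D_test) / (AUC_ref/D_ref)
      = (769/375) / (786.9/500)
      = 2.05067 / 1.5738 = 1.3030 = 130.30%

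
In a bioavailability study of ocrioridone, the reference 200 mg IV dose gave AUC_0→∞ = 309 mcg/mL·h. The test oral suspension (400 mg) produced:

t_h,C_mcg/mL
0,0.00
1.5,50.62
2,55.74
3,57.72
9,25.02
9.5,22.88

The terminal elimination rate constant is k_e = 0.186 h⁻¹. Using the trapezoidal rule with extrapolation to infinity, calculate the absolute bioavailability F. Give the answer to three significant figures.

Trapezoidal AUC_0→9.5 (oral suspension):
  [0→1.5]: (0.00+50.62)/2 × 1.5 = 37.965
  [1.5→2]: (50.62+55.74)/2 × 0.5 = 26.59
  [2→3]: (55.74+57.72)/2 × 1 = 56.73
  [3→9]: (57.72+25.02)/2 × 6 = 248.22
  [9→9.5]: (25.02+22.88)/2 × 0.5 = 11.975
  Sum = 381.48 mcg/mL·h
Tail: C_last/k_e = 22.88/0.186 = 123.011
AUC_0→∞ (oral suspension) = 381.48 + 123.011 = 504.491 mcg/mL·h
F = (AUC_ev/D_ev)/(AUC_iv/D_iv) = (504.491/400)/(309/200) = 1.2612275/1.545 = 0.8163

F = 0.816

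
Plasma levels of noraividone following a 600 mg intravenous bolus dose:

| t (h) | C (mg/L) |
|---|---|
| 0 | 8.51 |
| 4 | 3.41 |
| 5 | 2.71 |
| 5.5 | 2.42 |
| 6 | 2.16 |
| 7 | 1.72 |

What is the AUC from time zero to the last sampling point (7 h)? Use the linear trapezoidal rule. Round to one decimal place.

AUC = 31.3 mg/L·h

Trapezoidal AUC_0→7:
  [0→4]: (8.51+3.41)/2 × 4 = 23.84
  [4→5]: (3.41+2.71)/2 × 1 = 3.06
  [5→5.5]: (2.71+2.42)/2 × 0.5 = 1.2825
  [5.5→6]: (2.42+2.16)/2 × 0.5 = 1.145
  [6→7]: (2.16+1.72)/2 × 1 = 1.94
  Sum = 31.2675 mg/L·h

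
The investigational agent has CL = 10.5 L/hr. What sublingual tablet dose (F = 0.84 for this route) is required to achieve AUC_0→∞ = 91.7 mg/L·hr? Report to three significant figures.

Dose = CL × AUC_0→∞ / F
     = 10.5 × 91.7 / 0.84 = 1146.25 mg

Dose = 1150 mg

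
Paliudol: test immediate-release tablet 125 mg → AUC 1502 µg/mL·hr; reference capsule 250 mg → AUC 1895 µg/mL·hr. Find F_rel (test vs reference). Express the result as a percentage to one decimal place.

F_rel = 158.5%

F_rel = (AUC_test/D_test) / (AUC_ref/D_ref)
      = (1502/125) / (1895/250)
      = 12.016 / 7.58 = 1.5852 = 158.52%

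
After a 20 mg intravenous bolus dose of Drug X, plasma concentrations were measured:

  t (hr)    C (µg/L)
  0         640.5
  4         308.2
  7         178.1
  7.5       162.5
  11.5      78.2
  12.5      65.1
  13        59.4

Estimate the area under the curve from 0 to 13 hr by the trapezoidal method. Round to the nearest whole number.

Trapezoidal AUC_0→13:
  [0→4]: (640.5+308.2)/2 × 4 = 1897.4
  [4→7]: (308.2+178.1)/2 × 3 = 729.45
  [7→7.5]: (178.1+162.5)/2 × 0.5 = 85.15
  [7.5→11.5]: (162.5+78.2)/2 × 4 = 481.4
  [11.5→12.5]: (78.2+65.1)/2 × 1 = 71.65
  [12.5→13]: (65.1+59.4)/2 × 0.5 = 31.125
  Sum = 3296.175 µg/L·hr

AUC = 3296 µg/L·hr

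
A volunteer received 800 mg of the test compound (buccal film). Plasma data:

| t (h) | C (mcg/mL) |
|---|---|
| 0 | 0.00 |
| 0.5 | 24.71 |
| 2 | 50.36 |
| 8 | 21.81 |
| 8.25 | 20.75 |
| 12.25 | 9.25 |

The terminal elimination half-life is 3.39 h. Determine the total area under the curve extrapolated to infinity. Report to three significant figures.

AUC = 390 mcg/mL·h

Trapezoidal AUC_0→12.25:
  [0→0.5]: (0.00+24.71)/2 × 0.5 = 6.1775
  [0.5→2]: (24.71+50.36)/2 × 1.5 = 56.3025
  [2→8]: (50.36+21.81)/2 × 6 = 216.51
  [8→8.25]: (21.81+20.75)/2 × 0.25 = 5.32
  [8.25→12.25]: (20.75+9.25)/2 × 4 = 60.0
  Sum = 344.31 mcg/mL·h
k_e = ln2 / t½ = 0.693147 / 3.39 = 0.2045 h^-1
Extrapolated tail: C_last / k_e = 9.25 / 0.2045 = 45.232
AUC_0→∞ = 344.31 + 45.232 = 389.542 mcg/mL·h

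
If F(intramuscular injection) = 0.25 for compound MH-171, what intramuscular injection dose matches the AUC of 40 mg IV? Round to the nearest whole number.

D_intramuscular = 160 mg

For equal systemic exposure: F × D_ev = D_iv
D_ev = D_iv / F = 40 / 0.25 = 160 mg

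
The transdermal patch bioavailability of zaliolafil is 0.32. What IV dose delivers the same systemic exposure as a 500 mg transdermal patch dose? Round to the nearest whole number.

Systemic exposure from an extravascular dose = F × D_ev, so the equivalent IV dose is F × D_ev.
D_iv = F × D_ev = 0.32 × 500 = 160 mg

D_iv = 160 mg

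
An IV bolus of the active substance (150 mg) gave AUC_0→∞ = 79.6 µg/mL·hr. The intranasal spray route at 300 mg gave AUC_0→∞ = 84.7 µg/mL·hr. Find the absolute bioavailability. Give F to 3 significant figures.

F = 0.532

F = (AUC_ev / D_ev) / (AUC_iv / D_iv)
  = (84.7/300) / (79.6/150)
  = 0.282333 / 0.530667 = 0.5320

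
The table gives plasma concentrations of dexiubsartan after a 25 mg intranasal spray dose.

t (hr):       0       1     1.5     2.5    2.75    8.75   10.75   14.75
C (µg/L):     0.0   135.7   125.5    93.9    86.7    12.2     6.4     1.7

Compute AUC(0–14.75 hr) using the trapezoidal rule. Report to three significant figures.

Trapezoidal AUC_0→14.75:
  [0→1]: (0.0+135.7)/2 × 1 = 67.85
  [1→1.5]: (135.7+125.5)/2 × 0.5 = 65.3
  [1.5→2.5]: (125.5+93.9)/2 × 1 = 109.7
  [2.5→2.75]: (93.9+86.7)/2 × 0.25 = 22.575
  [2.75→8.75]: (86.7+12.2)/2 × 6 = 296.7
  [8.75→10.75]: (12.2+6.4)/2 × 2 = 18.6
  [10.75→14.75]: (6.4+1.7)/2 × 4 = 16.2
  Sum = 596.925 µg/L·hr

AUC = 597 µg/L·hr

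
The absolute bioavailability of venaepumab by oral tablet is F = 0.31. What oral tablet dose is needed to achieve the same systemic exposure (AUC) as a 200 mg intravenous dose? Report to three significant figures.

D_oral = 645 mg

For equal systemic exposure: F × D_ev = D_iv
D_ev = D_iv / F = 200 / 0.31 = 645.161 mg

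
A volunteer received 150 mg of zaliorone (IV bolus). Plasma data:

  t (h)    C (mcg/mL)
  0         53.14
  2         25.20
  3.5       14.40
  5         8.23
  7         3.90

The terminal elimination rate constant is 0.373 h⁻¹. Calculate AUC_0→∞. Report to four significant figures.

Trapezoidal AUC_0→7:
  [0→2]: (53.14+25.20)/2 × 2 = 78.34
  [2→3.5]: (25.20+14.40)/2 × 1.5 = 29.7
  [3.5→5]: (14.40+8.23)/2 × 1.5 = 16.9725
  [5→7]: (8.23+3.90)/2 × 2 = 12.13
  Sum = 137.1425 mcg/mL·h
Extrapolated tail: C_last / k_e = 3.90 / 0.373 = 10.456
AUC_0→∞ = 137.1425 + 10.456 = 147.5985 mcg/mL·h

AUC = 147.6 mcg/mL·h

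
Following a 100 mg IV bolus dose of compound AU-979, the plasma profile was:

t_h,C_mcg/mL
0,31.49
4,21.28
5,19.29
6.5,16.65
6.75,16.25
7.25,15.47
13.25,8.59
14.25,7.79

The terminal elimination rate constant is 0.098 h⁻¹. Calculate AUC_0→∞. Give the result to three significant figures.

AUC = 325 mcg/mL·h

Trapezoidal AUC_0→14.25:
  [0→4]: (31.49+21.28)/2 × 4 = 105.54
  [4→5]: (21.28+19.29)/2 × 1 = 20.285
  [5→6.5]: (19.29+16.65)/2 × 1.5 = 26.955
  [6.5→6.75]: (16.65+16.25)/2 × 0.25 = 4.1125
  [6.75→7.25]: (16.25+15.47)/2 × 0.5 = 7.93
  [7.25→13.25]: (15.47+8.59)/2 × 6 = 72.18
  [13.25→14.25]: (8.59+7.79)/2 × 1 = 8.19
  Sum = 245.1925 mcg/mL·h
Extrapolated tail: C_last / k_e = 7.79 / 0.098 = 79.490
AUC_0→∞ = 245.1925 + 79.490 = 324.6825 mcg/mL·h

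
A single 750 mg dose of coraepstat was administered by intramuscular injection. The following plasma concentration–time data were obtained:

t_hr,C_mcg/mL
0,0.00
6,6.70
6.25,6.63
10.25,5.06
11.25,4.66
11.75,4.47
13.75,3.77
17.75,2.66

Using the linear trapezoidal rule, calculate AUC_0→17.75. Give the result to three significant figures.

Trapezoidal AUC_0→17.75:
  [0→6]: (0.00+6.70)/2 × 6 = 20.1
  [6→6.25]: (6.70+6.63)/2 × 0.25 = 1.66625
  [6.25→10.25]: (6.63+5.06)/2 × 4 = 23.38
  [10.25→11.25]: (5.06+4.66)/2 × 1 = 4.86
  [11.25→11.75]: (4.66+4.47)/2 × 0.5 = 2.2825
  [11.75→13.75]: (4.47+3.77)/2 × 2 = 8.24
  [13.75→17.75]: (3.77+2.66)/2 × 4 = 12.86
  Sum = 73.38875 mcg/mL·hr

AUC = 73.4 mcg/mL·hr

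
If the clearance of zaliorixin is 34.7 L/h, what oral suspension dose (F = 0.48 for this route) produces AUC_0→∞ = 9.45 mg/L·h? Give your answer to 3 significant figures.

Dose = 683 mg

Dose = CL × AUC_0→∞ / F
     = 34.7 × 9.45 / 0.48 = 683.15625 mg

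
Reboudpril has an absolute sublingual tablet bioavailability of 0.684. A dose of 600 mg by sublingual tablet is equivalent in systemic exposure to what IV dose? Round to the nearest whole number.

D_iv = 410 mg

Systemic exposure from an extravascular dose = F × D_ev, so the equivalent IV dose is F × D_ev.
D_iv = F × D_ev = 0.684 × 600 = 410.4 mg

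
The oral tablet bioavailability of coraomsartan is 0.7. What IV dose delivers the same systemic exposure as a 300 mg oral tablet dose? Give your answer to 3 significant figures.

D_iv = 210 mg

Systemic exposure from an extravascular dose = F × D_ev, so the equivalent IV dose is F × D_ev.
D_iv = F × D_ev = 0.7 × 300 = 210 mg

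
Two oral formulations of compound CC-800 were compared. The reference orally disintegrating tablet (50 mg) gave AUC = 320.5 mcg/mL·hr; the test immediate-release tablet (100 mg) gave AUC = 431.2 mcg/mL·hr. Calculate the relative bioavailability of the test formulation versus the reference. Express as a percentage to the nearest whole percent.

F_rel = 67%

F_rel = (AUC_test/D_test) / (AUC_ref/D_ref)
      = (431.2/100) / (320.5/50)
      = 4.312 / 6.41 = 0.6727 = 67.27%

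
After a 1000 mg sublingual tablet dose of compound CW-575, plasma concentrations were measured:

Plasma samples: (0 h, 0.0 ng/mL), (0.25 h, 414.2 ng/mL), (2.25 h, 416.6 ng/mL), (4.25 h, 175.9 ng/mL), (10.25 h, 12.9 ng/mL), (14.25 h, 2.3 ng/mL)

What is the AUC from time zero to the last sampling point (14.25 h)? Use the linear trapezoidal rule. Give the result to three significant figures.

Trapezoidal AUC_0→14.25:
  [0→0.25]: (0.0+414.2)/2 × 0.25 = 51.775
  [0.25→2.25]: (414.2+416.6)/2 × 2 = 830.8
  [2.25→4.25]: (416.6+175.9)/2 × 2 = 592.5
  [4.25→10.25]: (175.9+12.9)/2 × 6 = 566.4
  [10.25→14.25]: (12.9+2.3)/2 × 4 = 30.4
  Sum = 2071.875 ng/mL·h

AUC = 2070 ng/mL·h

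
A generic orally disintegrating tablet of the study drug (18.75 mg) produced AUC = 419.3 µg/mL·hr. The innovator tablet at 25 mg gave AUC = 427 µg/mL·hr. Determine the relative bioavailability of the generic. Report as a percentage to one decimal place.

F_rel = (AUC_test/D_test) / (AUC_ref/D_ref)
      = (419.3/18.75) / (427/25)
      = 22.3627 / 17.08 = 1.3093 = 130.93%

F_rel = 130.9%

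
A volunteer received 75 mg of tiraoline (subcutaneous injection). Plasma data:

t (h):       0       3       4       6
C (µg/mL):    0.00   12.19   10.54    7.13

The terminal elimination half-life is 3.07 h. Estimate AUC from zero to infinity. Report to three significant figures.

Trapezoidal AUC_0→6:
  [0→3]: (0.00+12.19)/2 × 3 = 18.285
  [3→4]: (12.19+10.54)/2 × 1 = 11.365
  [4→6]: (10.54+7.13)/2 × 2 = 17.67
  Sum = 47.32 µg/mL·h
k_e = ln2 / t½ = 0.693147 / 3.07 = 0.2258 h^-1
Extrapolated tail: C_last / k_e = 7.13 / 0.2258 = 31.577
AUC_0→∞ = 47.32 + 31.577 = 78.897 µg/mL·h

AUC = 78.9 µg/mL·h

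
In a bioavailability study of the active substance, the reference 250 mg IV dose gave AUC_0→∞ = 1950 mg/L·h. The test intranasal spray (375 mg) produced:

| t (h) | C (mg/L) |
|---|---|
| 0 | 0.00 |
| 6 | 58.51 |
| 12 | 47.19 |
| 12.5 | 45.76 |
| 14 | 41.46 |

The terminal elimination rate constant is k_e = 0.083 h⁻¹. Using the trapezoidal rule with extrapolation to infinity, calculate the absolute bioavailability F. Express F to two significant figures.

Trapezoidal AUC_0→14 (intranasal spray):
  [0→6]: (0.00+58.51)/2 × 6 = 175.53
  [6→12]: (58.51+47.19)/2 × 6 = 317.1
  [12→12.5]: (47.19+45.76)/2 × 0.5 = 23.2375
  [12.5→14]: (45.76+41.46)/2 × 1.5 = 65.415
  Sum = 581.2825 mg/L·h
Tail: C_last/k_e = 41.46/0.083 = 499.518
AUC_0→∞ (intranasal spray) = 581.2825 + 499.518 = 1080.8005 mg/L·h
F = (AUC_ev/D_ev)/(AUC_iv/D_iv) = (1080.8005/375)/(1950/250) = 2.88213/7.8 = 0.3695

F = 0.37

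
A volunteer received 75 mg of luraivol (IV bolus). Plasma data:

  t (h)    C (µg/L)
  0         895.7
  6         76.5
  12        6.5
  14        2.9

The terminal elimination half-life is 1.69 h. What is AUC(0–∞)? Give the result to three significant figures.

Trapezoidal AUC_0→14:
  [0→6]: (895.7+76.5)/2 × 6 = 2916.6
  [6→12]: (76.5+6.5)/2 × 6 = 249.0
  [12→14]: (6.5+2.9)/2 × 2 = 9.4
  Sum = 3175.0 µg/L·h
k_e = ln2 / t½ = 0.693147 / 1.69 = 0.4101 h^-1
Extrapolated tail: C_last / k_e = 2.9 / 0.4101 = 7.071
AUC_0→∞ = 3175.0 + 7.071 = 3182.071 µg/L·h

AUC = 3180 µg/L·h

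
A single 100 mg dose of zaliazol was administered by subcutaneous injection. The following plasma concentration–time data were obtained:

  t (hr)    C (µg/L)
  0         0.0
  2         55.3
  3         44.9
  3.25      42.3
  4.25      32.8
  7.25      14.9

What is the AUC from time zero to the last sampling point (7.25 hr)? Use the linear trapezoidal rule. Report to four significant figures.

AUC = 225.4 µg/L·hr

Trapezoidal AUC_0→7.25:
  [0→2]: (0.0+55.3)/2 × 2 = 55.3
  [2→3]: (55.3+44.9)/2 × 1 = 50.1
  [3→3.25]: (44.9+42.3)/2 × 0.25 = 10.9
  [3.25→4.25]: (42.3+32.8)/2 × 1 = 37.55
  [4.25→7.25]: (32.8+14.9)/2 × 3 = 71.55
  Sum = 225.4 µg/L·hr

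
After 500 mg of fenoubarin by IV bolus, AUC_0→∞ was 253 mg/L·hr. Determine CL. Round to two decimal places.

CL = Dose_iv / AUC_0→∞
   = 500 / 253 = 1.97628 L/hr

CL = 1.98 L/hr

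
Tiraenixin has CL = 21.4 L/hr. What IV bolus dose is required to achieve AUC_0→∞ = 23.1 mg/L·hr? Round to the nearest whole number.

Dose_iv = CL × AUC_0→∞
     = 21.4 × 23.1 = 494.34 mg

Dose = 494 mg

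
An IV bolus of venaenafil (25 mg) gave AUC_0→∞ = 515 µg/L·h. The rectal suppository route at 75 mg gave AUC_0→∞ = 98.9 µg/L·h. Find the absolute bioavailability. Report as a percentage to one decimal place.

F = 6.4%

F = (AUC_ev / D_ev) / (AUC_iv / D_iv)
  = (98.9/75) / (515/25)
  = 1.31867 / 20.6 = 0.0640
  = 6.40%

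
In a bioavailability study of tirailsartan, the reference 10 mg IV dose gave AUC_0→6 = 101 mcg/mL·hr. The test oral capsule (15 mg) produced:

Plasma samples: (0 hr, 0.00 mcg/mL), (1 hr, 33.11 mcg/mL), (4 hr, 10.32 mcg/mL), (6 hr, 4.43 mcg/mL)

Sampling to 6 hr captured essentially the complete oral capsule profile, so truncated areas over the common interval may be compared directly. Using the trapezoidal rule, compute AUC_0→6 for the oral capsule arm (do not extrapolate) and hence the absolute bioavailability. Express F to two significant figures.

F = 0.64

Trapezoidal AUC_0→6 (oral capsule):
  [0→1]: (0.00+33.11)/2 × 1 = 16.555
  [1→4]: (33.11+10.32)/2 × 3 = 65.145
  [4→6]: (10.32+4.43)/2 × 2 = 14.75
  Sum = 96.45 mcg/mL·hr
F = (AUC_ev/D_ev)/(AUC_iv/D_iv) = (96.45/15)/(101/10) = 6.43/10.1 = 0.6366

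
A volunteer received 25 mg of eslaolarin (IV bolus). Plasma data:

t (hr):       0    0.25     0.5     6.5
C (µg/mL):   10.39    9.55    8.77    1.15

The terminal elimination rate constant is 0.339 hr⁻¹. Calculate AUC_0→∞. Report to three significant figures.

AUC = 37.9 µg/mL·hr

Trapezoidal AUC_0→6.5:
  [0→0.25]: (10.39+9.55)/2 × 0.25 = 2.4925
  [0.25→0.5]: (9.55+8.77)/2 × 0.25 = 2.29
  [0.5→6.5]: (8.77+1.15)/2 × 6 = 29.76
  Sum = 34.5425 µg/mL·hr
Extrapolated tail: C_last / k_e = 1.15 / 0.339 = 3.392
AUC_0→∞ = 34.5425 + 3.392 = 37.9345 µg/mL·hr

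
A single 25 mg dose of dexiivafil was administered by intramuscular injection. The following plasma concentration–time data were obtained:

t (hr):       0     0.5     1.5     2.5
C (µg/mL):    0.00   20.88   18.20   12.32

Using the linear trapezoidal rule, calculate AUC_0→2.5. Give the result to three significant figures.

Trapezoidal AUC_0→2.5:
  [0→0.5]: (0.00+20.88)/2 × 0.5 = 5.22
  [0.5→1.5]: (20.88+18.20)/2 × 1 = 19.54
  [1.5→2.5]: (18.20+12.32)/2 × 1 = 15.26
  Sum = 40.02 µg/mL·hr

AUC = 40.0 µg/mL·hr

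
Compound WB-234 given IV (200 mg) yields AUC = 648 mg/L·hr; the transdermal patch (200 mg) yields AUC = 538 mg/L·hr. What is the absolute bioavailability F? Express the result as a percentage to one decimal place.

F = (AUC_ev / D_ev) / (AUC_iv / D_iv)
  = (538/200) / (648/200)
  = 2.69 / 3.24 = 0.8302
  = 83.02%

F = 83.0%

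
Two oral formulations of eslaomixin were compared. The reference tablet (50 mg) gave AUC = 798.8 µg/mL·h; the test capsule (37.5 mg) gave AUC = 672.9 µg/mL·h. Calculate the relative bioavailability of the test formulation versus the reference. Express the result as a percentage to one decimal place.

F_rel = (AUC_test/D_test) / (AUC_ref/D_ref)
      = (672.9/37.5) / (798.8/50)
      = 17.944 / 15.976 = 1.1232 = 112.32%

F_rel = 112.3%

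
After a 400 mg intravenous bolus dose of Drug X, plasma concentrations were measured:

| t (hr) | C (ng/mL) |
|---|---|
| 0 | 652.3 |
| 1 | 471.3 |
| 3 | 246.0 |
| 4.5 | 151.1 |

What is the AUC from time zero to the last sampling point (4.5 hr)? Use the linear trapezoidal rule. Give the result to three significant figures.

Trapezoidal AUC_0→4.5:
  [0→1]: (652.3+471.3)/2 × 1 = 561.8
  [1→3]: (471.3+246.0)/2 × 2 = 717.3
  [3→4.5]: (246.0+151.1)/2 × 1.5 = 297.825
  Sum = 1576.925 ng/mL·hr

AUC = 1580 ng/mL·hr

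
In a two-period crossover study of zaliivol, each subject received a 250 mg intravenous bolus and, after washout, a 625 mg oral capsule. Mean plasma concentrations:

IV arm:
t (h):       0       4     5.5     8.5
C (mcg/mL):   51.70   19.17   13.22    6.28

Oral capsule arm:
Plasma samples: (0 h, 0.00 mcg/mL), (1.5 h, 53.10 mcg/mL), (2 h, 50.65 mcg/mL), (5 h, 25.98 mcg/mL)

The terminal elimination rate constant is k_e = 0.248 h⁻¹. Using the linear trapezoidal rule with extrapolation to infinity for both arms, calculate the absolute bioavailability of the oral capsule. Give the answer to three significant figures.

Trapezoidal AUC_0→8.5 (IV):
  [0→4]: (51.70+19.17)/2 × 4 = 141.74
  [4→5.5]: (19.17+13.22)/2 × 1.5 = 24.2925
  [5.5→8.5]: (13.22+6.28)/2 × 3 = 29.25
  Sum = 195.2825 mcg/mL·h
IV tail: 6.28/0.248 = 25.323; AUC_iv,0→∞ = 195.2825 + 25.323 = 220.6055 mcg/mL·h
Trapezoidal AUC_0→5 (oral capsule):
  [0→1.5]: (0.00+53.10)/2 × 1.5 = 39.825
  [1.5→2]: (53.10+50.65)/2 × 0.5 = 25.9375
  [2→5]: (50.65+25.98)/2 × 3 = 114.945
  Sum = 180.7075 mcg/mL·h
oral capsule tail: 25.98/0.248 = 104.758; AUC_ev,0→∞ = 180.7075 + 104.758 = 285.4655 mcg/mL·h
F = (AUC_ev/D_ev)/(AUC_iv/D_iv) = (285.4655/625)/(220.6055/250) = 0.4567448/0.882422 = 0.5176

F = 0.518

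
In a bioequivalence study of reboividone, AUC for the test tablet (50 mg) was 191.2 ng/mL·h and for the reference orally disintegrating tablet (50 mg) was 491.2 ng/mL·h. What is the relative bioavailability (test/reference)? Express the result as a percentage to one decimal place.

F_rel = 38.9%

F_rel = (AUC_test/D_test) / (AUC_ref/D_ref)
      = (191.2/50) / (491.2/50)
      = 3.824 / 9.824 = 0.3893 = 38.93%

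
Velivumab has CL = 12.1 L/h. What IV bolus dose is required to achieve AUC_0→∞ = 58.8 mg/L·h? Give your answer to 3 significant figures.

Dose_iv = CL × AUC_0→∞
     = 12.1 × 58.8 = 711.48 mg

Dose = 711 mg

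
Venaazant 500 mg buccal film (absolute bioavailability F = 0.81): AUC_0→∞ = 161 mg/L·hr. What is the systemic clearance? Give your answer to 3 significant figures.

CL = 2.52 L/hr

CL = F × Dose / AUC_0→∞
   = 0.81 × 500 / 161 = 2.51553 L/hr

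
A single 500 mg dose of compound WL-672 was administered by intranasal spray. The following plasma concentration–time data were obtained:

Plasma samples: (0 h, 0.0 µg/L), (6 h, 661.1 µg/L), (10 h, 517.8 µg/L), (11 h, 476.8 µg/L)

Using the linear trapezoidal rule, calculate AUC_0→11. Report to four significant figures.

AUC = 4838 µg/L·h

Trapezoidal AUC_0→11:
  [0→6]: (0.0+661.1)/2 × 6 = 1983.3
  [6→10]: (661.1+517.8)/2 × 4 = 2357.8
  [10→11]: (517.8+476.8)/2 × 1 = 497.3
  Sum = 4838.4 µg/L·h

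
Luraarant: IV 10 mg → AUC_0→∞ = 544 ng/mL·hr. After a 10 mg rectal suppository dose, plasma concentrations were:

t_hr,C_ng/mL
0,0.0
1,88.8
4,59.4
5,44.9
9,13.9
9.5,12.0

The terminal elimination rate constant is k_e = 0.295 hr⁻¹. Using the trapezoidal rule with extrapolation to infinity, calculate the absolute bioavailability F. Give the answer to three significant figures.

F = 0.889

Trapezoidal AUC_0→9.5 (rectal suppository):
  [0→1]: (0.0+88.8)/2 × 1 = 44.4
  [1→4]: (88.8+59.4)/2 × 3 = 222.3
  [4→5]: (59.4+44.9)/2 × 1 = 52.15
  [5→9]: (44.9+13.9)/2 × 4 = 117.6
  [9→9.5]: (13.9+12.0)/2 × 0.5 = 6.475
  Sum = 442.925 ng/mL·hr
Tail: C_last/k_e = 12.0/0.295 = 40.678
AUC_0→∞ (rectal suppository) = 442.925 + 40.678 = 483.603 ng/mL·hr
F = (AUC_ev/D_ev)/(AUC_iv/D_iv) = (483.603/10)/(544/10) = 48.3603/54.4 = 0.8890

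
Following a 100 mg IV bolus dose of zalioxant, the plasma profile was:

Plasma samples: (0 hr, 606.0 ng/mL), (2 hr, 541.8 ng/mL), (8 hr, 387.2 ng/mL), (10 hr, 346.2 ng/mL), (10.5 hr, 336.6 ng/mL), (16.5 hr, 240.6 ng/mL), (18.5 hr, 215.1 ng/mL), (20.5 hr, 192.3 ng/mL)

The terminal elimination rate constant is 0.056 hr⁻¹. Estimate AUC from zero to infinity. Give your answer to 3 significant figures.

Trapezoidal AUC_0→20.5:
  [0→2]: (606.0+541.8)/2 × 2 = 1147.8
  [2→8]: (541.8+387.2)/2 × 6 = 2787.0
  [8→10]: (387.2+346.2)/2 × 2 = 733.4
  [10→10.5]: (346.2+336.6)/2 × 0.5 = 170.7
  [10.5→16.5]: (336.6+240.6)/2 × 6 = 1731.6
  [16.5→18.5]: (240.6+215.1)/2 × 2 = 455.7
  [18.5→20.5]: (215.1+192.3)/2 × 2 = 407.4
  Sum = 7433.6 ng/mL·hr
Extrapolated tail: C_last / k_e = 192.3 / 0.056 = 3433.929
AUC_0→∞ = 7433.6 + 3433.929 = 10867.529 ng/mL·hr

AUC = 10900 ng/mL·hr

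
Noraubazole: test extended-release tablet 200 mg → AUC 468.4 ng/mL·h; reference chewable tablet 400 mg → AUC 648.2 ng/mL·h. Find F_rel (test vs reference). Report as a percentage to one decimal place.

F_rel = 144.5%

F_rel = (AUC_test/D_test) / (AUC_ref/D_ref)
      = (468.4/200) / (648.2/400)
      = 2.342 / 1.6205 = 1.4452 = 144.52%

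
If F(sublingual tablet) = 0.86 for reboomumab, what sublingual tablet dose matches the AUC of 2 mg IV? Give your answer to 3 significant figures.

For equal systemic exposure: F × D_ev = D_iv
D_ev = D_iv / F = 2 / 0.86 = 2.32558 mg

D_sublingual = 2.33 mg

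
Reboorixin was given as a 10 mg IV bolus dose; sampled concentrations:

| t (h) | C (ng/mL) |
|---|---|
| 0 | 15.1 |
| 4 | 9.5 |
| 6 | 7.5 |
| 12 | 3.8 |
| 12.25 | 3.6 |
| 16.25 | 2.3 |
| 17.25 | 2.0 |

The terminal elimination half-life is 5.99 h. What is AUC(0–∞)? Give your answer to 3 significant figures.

Trapezoidal AUC_0→17.25:
  [0→4]: (15.1+9.5)/2 × 4 = 49.2
  [4→6]: (9.5+7.5)/2 × 2 = 17.0
  [6→12]: (7.5+3.8)/2 × 6 = 33.9
  [12→12.25]: (3.8+3.6)/2 × 0.25 = 0.925
  [12.25→16.25]: (3.6+2.3)/2 × 4 = 11.8
  [16.25→17.25]: (2.3+2.0)/2 × 1 = 2.15
  Sum = 114.975 ng/mL·h
k_e = ln2 / t½ = 0.693147 / 5.99 = 0.1157 h^-1
Extrapolated tail: C_last / k_e = 2.0 / 0.1157 = 17.286
AUC_0→∞ = 114.975 + 17.286 = 132.261 ng/mL·h

AUC = 132 ng/mL·h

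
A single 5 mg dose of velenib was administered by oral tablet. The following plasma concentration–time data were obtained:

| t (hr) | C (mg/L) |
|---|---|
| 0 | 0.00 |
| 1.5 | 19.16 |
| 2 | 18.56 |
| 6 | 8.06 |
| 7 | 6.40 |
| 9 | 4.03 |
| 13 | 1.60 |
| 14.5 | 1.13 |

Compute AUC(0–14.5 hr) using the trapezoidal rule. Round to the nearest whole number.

Trapezoidal AUC_0→14.5:
  [0→1.5]: (0.00+19.16)/2 × 1.5 = 14.37
  [1.5→2]: (19.16+18.56)/2 × 0.5 = 9.43
  [2→6]: (18.56+8.06)/2 × 4 = 53.24
  [6→7]: (8.06+6.40)/2 × 1 = 7.23
  [7→9]: (6.40+4.03)/2 × 2 = 10.43
  [9→13]: (4.03+1.60)/2 × 4 = 11.26
  [13→14.5]: (1.60+1.13)/2 × 1.5 = 2.0475
  Sum = 108.0075 mg/L·hr

AUC = 108 mg/L·hr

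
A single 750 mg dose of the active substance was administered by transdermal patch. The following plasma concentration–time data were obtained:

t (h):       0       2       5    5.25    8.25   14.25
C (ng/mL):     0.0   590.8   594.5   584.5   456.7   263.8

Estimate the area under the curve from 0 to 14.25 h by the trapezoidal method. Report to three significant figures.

AUC = 6240 ng/mL·h

Trapezoidal AUC_0→14.25:
  [0→2]: (0.0+590.8)/2 × 2 = 590.8
  [2→5]: (590.8+594.5)/2 × 3 = 1777.95
  [5→5.25]: (594.5+584.5)/2 × 0.25 = 147.375
  [5.25→8.25]: (584.5+456.7)/2 × 3 = 1561.8
  [8.25→14.25]: (456.7+263.8)/2 × 6 = 2161.5
  Sum = 6239.425 ng/mL·h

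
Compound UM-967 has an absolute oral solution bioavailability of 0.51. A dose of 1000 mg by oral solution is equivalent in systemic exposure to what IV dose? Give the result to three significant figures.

Systemic exposure from an extravascular dose = F × D_ev, so the equivalent IV dose is F × D_ev.
D_iv = F × D_ev = 0.51 × 1000 = 510 mg

D_iv = 510 mg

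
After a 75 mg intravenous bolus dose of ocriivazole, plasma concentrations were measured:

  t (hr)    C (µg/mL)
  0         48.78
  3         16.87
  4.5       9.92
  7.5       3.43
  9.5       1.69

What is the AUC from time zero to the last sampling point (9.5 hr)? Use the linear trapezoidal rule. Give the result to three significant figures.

AUC = 144 µg/mL·hr

Trapezoidal AUC_0→9.5:
  [0→3]: (48.78+16.87)/2 × 3 = 98.475
  [3→4.5]: (16.87+9.92)/2 × 1.5 = 20.0925
  [4.5→7.5]: (9.92+3.43)/2 × 3 = 20.025
  [7.5→9.5]: (3.43+1.69)/2 × 2 = 5.12
  Sum = 143.7125 µg/mL·hr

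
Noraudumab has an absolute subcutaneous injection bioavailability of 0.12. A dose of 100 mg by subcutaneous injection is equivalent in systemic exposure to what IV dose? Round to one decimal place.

Systemic exposure from an extravascular dose = F × D_ev, so the equivalent IV dose is F × D_ev.
D_iv = F × D_ev = 0.12 × 100 = 12 mg

D_iv = 12.0 mg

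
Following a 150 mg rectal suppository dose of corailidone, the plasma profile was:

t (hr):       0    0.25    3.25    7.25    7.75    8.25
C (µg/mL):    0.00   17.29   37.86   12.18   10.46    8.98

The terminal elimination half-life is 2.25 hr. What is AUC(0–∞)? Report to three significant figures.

AUC = 225 µg/mL·hr

Trapezoidal AUC_0→8.25:
  [0→0.25]: (0.00+17.29)/2 × 0.25 = 2.16125
  [0.25→3.25]: (17.29+37.86)/2 × 3 = 82.725
  [3.25→7.25]: (37.86+12.18)/2 × 4 = 100.08
  [7.25→7.75]: (12.18+10.46)/2 × 0.5 = 5.66
  [7.75→8.25]: (10.46+8.98)/2 × 0.5 = 4.86
  Sum = 195.48625 µg/mL·hr
k_e = ln2 / t½ = 0.693147 / 2.25 = 0.3081 hr^-1
Extrapolated tail: C_last / k_e = 8.98 / 0.3081 = 29.146
AUC_0→∞ = 195.48625 + 29.146 = 224.63225 µg/mL·hr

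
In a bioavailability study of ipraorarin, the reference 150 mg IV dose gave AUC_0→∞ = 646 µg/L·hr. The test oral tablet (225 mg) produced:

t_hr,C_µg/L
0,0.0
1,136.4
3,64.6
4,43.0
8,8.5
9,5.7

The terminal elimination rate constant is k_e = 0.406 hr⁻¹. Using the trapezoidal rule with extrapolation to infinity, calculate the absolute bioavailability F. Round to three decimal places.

Trapezoidal AUC_0→9 (oral tablet):
  [0→1]: (0.0+136.4)/2 × 1 = 68.2
  [1→3]: (136.4+64.6)/2 × 2 = 201.0
  [3→4]: (64.6+43.0)/2 × 1 = 53.8
  [4→8]: (43.0+8.5)/2 × 4 = 103.0
  [8→9]: (8.5+5.7)/2 × 1 = 7.1
  Sum = 433.1 µg/L·hr
Tail: C_last/k_e = 5.7/0.406 = 14.039
AUC_0→∞ (oral tablet) = 433.1 + 14.039 = 447.139 µg/L·hr
F = (AUC_ev/D_ev)/(AUC_iv/D_iv) = (447.139/225)/(646/150) = 1.98728/4.30667 = 0.4614

F = 0.461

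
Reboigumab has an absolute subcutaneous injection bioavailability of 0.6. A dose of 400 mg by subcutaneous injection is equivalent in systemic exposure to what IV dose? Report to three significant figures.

D_iv = 240 mg

Systemic exposure from an extravascular dose = F × D_ev, so the equivalent IV dose is F × D_ev.
D_iv = F × D_ev = 0.6 × 400 = 240 mg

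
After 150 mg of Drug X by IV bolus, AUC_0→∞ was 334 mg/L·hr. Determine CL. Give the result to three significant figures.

CL = 0.449 L/hr

CL = Dose_iv / AUC_0→∞
   = 150 / 334 = 0.449102 L/hr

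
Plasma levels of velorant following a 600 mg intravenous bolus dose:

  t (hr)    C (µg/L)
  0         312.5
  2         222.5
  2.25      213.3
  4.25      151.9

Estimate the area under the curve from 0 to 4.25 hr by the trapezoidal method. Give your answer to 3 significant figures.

Trapezoidal AUC_0→4.25:
  [0→2]: (312.5+222.5)/2 × 2 = 535.0
  [2→2.25]: (222.5+213.3)/2 × 0.25 = 54.475
  [2.25→4.25]: (213.3+151.9)/2 × 2 = 365.2
  Sum = 954.675 µg/L·hr

AUC = 955 µg/L·hr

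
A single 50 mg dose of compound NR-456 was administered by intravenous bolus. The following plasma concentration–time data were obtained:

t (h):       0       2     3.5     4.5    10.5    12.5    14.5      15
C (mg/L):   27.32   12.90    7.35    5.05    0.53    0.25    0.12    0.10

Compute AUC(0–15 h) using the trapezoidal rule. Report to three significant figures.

Trapezoidal AUC_0→15:
  [0→2]: (27.32+12.90)/2 × 2 = 40.22
  [2→3.5]: (12.90+7.35)/2 × 1.5 = 15.1875
  [3.5→4.5]: (7.35+5.05)/2 × 1 = 6.2
  [4.5→10.5]: (5.05+0.53)/2 × 6 = 16.74
  [10.5→12.5]: (0.53+0.25)/2 × 2 = 0.78
  [12.5→14.5]: (0.25+0.12)/2 × 2 = 0.37
  [14.5→15]: (0.12+0.10)/2 × 0.5 = 0.055
  Sum = 79.5525 mg/L·h

AUC = 79.6 mg/L·h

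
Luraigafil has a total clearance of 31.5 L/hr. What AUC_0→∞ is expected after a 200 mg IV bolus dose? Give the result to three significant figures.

AUC_0→∞ = Dose_iv / CL
        = 200 / 31.5 = 6.34921 mg/L·hr

AUC = 6.35 mg/L·hr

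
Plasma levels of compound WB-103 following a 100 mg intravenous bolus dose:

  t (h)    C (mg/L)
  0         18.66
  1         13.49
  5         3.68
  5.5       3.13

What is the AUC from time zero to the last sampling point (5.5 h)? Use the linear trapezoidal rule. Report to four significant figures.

AUC = 52.12 mg/L·h

Trapezoidal AUC_0→5.5:
  [0→1]: (18.66+13.49)/2 × 1 = 16.075
  [1→5]: (13.49+3.68)/2 × 4 = 34.34
  [5→5.5]: (3.68+3.13)/2 × 0.5 = 1.7025
  Sum = 52.1175 mg/L·h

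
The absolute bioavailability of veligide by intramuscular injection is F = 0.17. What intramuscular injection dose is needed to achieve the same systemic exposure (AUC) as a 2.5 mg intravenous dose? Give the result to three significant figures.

For equal systemic exposure: F × D_ev = D_iv
D_ev = D_iv / F = 2.5 / 0.17 = 14.7059 mg

D_intramuscular = 14.7 mg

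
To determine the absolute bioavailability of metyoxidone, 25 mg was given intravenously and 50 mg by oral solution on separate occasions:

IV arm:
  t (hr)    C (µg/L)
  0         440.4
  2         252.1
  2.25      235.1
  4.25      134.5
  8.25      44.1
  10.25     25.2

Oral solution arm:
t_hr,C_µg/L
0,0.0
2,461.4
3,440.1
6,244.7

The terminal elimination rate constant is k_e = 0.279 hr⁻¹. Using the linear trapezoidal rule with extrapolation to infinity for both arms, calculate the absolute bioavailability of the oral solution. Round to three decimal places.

F = 0.859

Trapezoidal AUC_0→10.25 (IV):
  [0→2]: (440.4+252.1)/2 × 2 = 692.5
  [2→2.25]: (252.1+235.1)/2 × 0.25 = 60.9
  [2.25→4.25]: (235.1+134.5)/2 × 2 = 369.6
  [4.25→8.25]: (134.5+44.1)/2 × 4 = 357.2
  [8.25→10.25]: (44.1+25.2)/2 × 2 = 69.3
  Sum = 1549.5 µg/L·hr
IV tail: 25.2/0.279 = 90.323; AUC_iv,0→∞ = 1549.5 + 90.323 = 1639.823 µg/L·hr
Trapezoidal AUC_0→6 (oral solution):
  [0→2]: (0.0+461.4)/2 × 2 = 461.4
  [2→3]: (461.4+440.1)/2 × 1 = 450.75
  [3→6]: (440.1+244.7)/2 × 3 = 1027.2
  Sum = 1939.35 µg/L·hr
oral solution tail: 244.7/0.279 = 877.061; AUC_ev,0→∞ = 1939.35 + 877.061 = 2816.411 µg/L·hr
F = (AUC_ev/D_ev)/(AUC_iv/D_iv) = (2816.411/50)/(1639.823/25) = 56.32822/65.59292 = 0.8588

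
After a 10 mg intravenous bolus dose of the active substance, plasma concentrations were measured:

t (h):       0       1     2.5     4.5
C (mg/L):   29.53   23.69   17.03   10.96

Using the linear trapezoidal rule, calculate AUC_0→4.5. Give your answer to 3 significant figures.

Trapezoidal AUC_0→4.5:
  [0→1]: (29.53+23.69)/2 × 1 = 26.61
  [1→2.5]: (23.69+17.03)/2 × 1.5 = 30.54
  [2.5→4.5]: (17.03+10.96)/2 × 2 = 27.99
  Sum = 85.14 mg/L·h

AUC = 85.1 mg/L·h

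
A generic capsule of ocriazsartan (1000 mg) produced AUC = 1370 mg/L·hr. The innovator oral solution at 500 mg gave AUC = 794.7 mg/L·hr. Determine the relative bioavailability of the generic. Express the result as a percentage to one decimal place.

F_rel = 86.2%

F_rel = (AUC_test/D_test) / (AUC_ref/D_ref)
      = (1370/1000) / (794.7/500)
      = 1.37 / 1.5894 = 0.8620 = 86.20%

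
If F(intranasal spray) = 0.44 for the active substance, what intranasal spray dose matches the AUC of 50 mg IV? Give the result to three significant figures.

For equal systemic exposure: F × D_ev = D_iv
D_ev = D_iv / F = 50 / 0.44 = 113.636 mg

D_intranasal = 114 mg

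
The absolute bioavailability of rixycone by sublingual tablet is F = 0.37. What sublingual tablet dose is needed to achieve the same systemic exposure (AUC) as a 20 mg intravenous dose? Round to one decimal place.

D_sublingual = 54.1 mg

For equal systemic exposure: F × D_ev = D_iv
D_ev = D_iv / F = 20 / 0.37 = 54.0541 mg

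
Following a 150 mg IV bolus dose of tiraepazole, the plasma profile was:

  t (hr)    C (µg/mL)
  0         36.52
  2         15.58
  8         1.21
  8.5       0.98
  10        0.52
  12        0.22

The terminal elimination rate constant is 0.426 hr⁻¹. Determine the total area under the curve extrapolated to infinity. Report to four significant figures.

AUC = 105.4 µg/mL·hr

Trapezoidal AUC_0→12:
  [0→2]: (36.52+15.58)/2 × 2 = 52.1
  [2→8]: (15.58+1.21)/2 × 6 = 50.37
  [8→8.5]: (1.21+0.98)/2 × 0.5 = 0.5475
  [8.5→10]: (0.98+0.52)/2 × 1.5 = 1.125
  [10→12]: (0.52+0.22)/2 × 2 = 0.74
  Sum = 104.8825 µg/mL·hr
Extrapolated tail: C_last / k_e = 0.22 / 0.426 = 0.516
AUC_0→∞ = 104.8825 + 0.516 = 105.3985 µg/mL·hr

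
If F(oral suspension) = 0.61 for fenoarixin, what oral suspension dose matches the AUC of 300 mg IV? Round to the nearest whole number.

For equal systemic exposure: F × D_ev = D_iv
D_ev = D_iv / F = 300 / 0.61 = 491.803 mg

D_oral = 492 mg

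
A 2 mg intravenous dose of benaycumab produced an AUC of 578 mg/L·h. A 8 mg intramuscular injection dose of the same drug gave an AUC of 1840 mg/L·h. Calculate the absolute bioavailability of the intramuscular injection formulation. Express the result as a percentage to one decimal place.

F = 79.6%

F = (AUC_ev / D_ev) / (AUC_iv / D_iv)
  = (1840/8) / (578/2)
  = 230 / 289 = 0.7958
  = 79.58%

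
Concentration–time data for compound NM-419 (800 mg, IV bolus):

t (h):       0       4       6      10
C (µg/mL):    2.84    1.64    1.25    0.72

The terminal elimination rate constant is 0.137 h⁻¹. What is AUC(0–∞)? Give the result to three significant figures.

AUC = 21.0 µg/mL·h

Trapezoidal AUC_0→10:
  [0→4]: (2.84+1.64)/2 × 4 = 8.96
  [4→6]: (1.64+1.25)/2 × 2 = 2.89
  [6→10]: (1.25+0.72)/2 × 4 = 3.94
  Sum = 15.79 µg/mL·h
Extrapolated tail: C_last / k_e = 0.72 / 0.137 = 5.255
AUC_0→∞ = 15.79 + 5.255 = 21.045 µg/mL·h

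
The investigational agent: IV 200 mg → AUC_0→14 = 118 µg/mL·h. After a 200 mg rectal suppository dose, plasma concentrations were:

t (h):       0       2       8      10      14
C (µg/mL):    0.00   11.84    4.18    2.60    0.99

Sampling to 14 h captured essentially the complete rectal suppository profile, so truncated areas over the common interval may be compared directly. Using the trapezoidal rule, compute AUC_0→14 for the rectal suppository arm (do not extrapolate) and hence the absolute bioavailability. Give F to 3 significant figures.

F = 0.626

Trapezoidal AUC_0→14 (rectal suppository):
  [0→2]: (0.00+11.84)/2 × 2 = 11.84
  [2→8]: (11.84+4.18)/2 × 6 = 48.06
  [8→10]: (4.18+2.60)/2 × 2 = 6.78
  [10→14]: (2.60+0.99)/2 × 4 = 7.18
  Sum = 73.86 µg/mL·h
F = (AUC_ev/D_ev)/(AUC_iv/D_iv) = (73.86/200)/(118/200) = 0.3693/0.59 = 0.6259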